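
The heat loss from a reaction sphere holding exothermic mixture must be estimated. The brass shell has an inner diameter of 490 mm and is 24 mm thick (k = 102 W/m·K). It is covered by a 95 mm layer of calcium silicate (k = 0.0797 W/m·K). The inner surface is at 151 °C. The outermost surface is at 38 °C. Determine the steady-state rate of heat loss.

For a spherical shell R = (1/r₁ − 1/r₂)/(4πk); film R = 1/(h·4πr²). In series:
R_brass shell = (1/0.245 − 1/0.269)/(4π×102) = 2.841×10^-4 K/W
R_calcium silicate = (1/0.269 − 1/0.364)/(4π×0.0797) = 0.9687 K/W
R_total = 0.969 K/W
Q = ΔT/R_total = 113/0.969

Q ≈ 117 W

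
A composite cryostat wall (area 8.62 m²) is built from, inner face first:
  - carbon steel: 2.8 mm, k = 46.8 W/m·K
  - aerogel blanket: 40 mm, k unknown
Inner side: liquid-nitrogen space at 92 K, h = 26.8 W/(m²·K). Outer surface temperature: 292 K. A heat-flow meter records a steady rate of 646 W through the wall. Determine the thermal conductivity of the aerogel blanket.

k ≈ 0.0152 W/(m·K)

Model the wall as resistances in series:
R_inner film = 1/(h_i·A) = 1/(26.8×8.62) = 0.004329 K/W
R_carbon steel = L/(kA) = 0.0028/(46.8×8.62) = 6.941×10^-6 K/W
Sum of known resistances R_other = 0.004336 K/W
Total R = ΔT/Q = 200/646 = 0.3096 K/W
R_aerogel blanket = R_total − R_other = 0.3053 K/W
k = L/(R·A) = 0.04/(0.3053×8.62)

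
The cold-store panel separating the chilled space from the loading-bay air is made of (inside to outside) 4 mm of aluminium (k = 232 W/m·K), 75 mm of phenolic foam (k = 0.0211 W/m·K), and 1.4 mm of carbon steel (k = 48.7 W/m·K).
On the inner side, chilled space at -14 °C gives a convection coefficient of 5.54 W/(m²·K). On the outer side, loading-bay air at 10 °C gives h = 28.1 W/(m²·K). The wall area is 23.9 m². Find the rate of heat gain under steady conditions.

Thermal resistances in series:
R_inner film = 1/(h_i·A) = 1/(5.54×23.9) = 0.007553 K/W
R_aluminium = L/(kA) = 0.004/(232×23.9) = 7.214×10^-7 K/W
R_phenolic foam = L/(kA) = 0.075/(0.0211×23.9) = 0.1487 K/W
R_carbon steel = L/(kA) = 0.0014/(48.7×23.9) = 1.203×10^-6 K/W
R_outer film = 1/(h_o·A) = 1/(28.1×23.9) = 0.001489 K/W
R_total = 0.1578 K/W
Q = ΔT / R_total = 24 / 0.1578

Q ≈ 152 W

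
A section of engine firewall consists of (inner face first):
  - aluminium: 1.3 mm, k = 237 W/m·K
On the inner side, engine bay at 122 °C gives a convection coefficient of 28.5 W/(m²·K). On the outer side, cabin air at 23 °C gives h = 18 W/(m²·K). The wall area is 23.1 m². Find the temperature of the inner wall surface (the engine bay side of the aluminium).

T ≈ 83.7 °C

Series thermal resistances:
R_inner film = 1/(h_i·A) = 1/(28.5×23.1) = 0.001519 K/W
R_aluminium = L/(kA) = 0.0013/(237×23.1) = 2.375×10^-7 K/W
R_outer film = 1/(h_o·A) = 1/(18×23.1) = 0.002405 K/W
R_total = 0.003924 K/W;  Q = ΔT/R_total = 99/0.003924 = 25230 W
T_interface = T_inner − Q·ΣR(inner→interface) = 122 − 25200×0.001519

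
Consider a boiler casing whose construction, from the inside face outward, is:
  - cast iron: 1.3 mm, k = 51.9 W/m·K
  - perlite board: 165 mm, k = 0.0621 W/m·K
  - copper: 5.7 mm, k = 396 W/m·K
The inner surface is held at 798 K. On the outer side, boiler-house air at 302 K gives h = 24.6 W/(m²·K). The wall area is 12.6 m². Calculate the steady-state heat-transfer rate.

Q ≈ 2320 W

Model the wall as resistances in series:
R_cast iron = L/(kA) = 0.0013/(51.9×12.6) = 1.988×10^-6 K/W
R_perlite board = L/(kA) = 0.165/(0.0621×12.6) = 0.2109 K/W
R_copper = L/(kA) = 0.0057/(396×12.6) = 1.142×10^-6 K/W
R_outer film = 1/(h_o·A) = 1/(24.6×12.6) = 0.003226 K/W
R_total = 0.2141 K/W
Q = ΔT / R_total = 496 / 0.2141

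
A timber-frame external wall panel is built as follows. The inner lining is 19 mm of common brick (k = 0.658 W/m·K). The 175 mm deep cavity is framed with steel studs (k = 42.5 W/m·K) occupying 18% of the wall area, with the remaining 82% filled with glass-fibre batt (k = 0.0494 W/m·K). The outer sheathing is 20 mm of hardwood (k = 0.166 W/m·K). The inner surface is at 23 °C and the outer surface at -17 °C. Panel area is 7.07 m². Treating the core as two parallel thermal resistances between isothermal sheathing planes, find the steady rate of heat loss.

Q ≈ 1640 W

Sheathing layers in series; stud and cavity paths in parallel between them.
R_inner = 0.019/(0.658×7.07) = 0.004084 K/W
R_stud  = 0.175/(42.5×0.18×7.07) = 0.003236 K/W
R_cav   = 0.175/(0.0494×0.82×7.07) = 0.6111 K/W
1/R_core = 1/R_stud + 1/R_cav → R_core = 0.003219 K/W
R_outer = 0.02/(0.166×7.07) = 0.01704 K/W
R_total = 0.02434 K/W
Q = ΔT/R_total = 40/0.02434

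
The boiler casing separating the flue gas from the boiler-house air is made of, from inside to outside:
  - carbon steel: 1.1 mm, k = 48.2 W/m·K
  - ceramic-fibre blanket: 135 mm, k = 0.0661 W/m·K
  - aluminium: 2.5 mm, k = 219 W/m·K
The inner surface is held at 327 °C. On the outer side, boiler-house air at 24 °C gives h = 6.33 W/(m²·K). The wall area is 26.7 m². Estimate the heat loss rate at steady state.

Using the resistance-network approach (series):
R_carbon steel = L/(kA) = 0.0011/(48.2×26.7) = 8.547×10^-7 K/W
R_ceramic-fibre blanket = L/(kA) = 0.135/(0.0661×26.7) = 0.07649 K/W
R_aluminium = L/(kA) = 0.0025/(219×26.7) = 4.275×10^-7 K/W
R_outer film = 1/(h_o·A) = 1/(6.33×26.7) = 0.005917 K/W
R_total = 0.08241 K/W
Q = ΔT / R_total = 303 / 0.08241

Q ≈ 3680 W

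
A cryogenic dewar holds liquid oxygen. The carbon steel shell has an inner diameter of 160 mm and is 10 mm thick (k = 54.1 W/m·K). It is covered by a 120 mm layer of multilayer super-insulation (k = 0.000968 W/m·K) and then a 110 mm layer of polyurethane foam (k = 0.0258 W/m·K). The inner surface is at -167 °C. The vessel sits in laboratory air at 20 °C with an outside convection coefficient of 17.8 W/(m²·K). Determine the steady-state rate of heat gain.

Each spherical layer contributes R = (1/r_i − 1/r_o)/(4πk):
R_carbon steel shell = (1/0.08 − 1/0.09)/(4π×54.1) = 0.002043 K/W
R_multilayer super-insulation = (1/0.09 − 1/0.21)/(4π×0.000968) = 522 K/W
R_polyurethane foam = (1/0.21 − 1/0.32)/(4π×0.0258) = 5.049 K/W
R_outer film = 1/(h·4πr_o²) = 1/(17.8×4π×0.32²) = 0.04366 K/W
R_total = 527.1 K/W
Q = ΔT/R_total = 187/527.1

Q ≈ 0.355 W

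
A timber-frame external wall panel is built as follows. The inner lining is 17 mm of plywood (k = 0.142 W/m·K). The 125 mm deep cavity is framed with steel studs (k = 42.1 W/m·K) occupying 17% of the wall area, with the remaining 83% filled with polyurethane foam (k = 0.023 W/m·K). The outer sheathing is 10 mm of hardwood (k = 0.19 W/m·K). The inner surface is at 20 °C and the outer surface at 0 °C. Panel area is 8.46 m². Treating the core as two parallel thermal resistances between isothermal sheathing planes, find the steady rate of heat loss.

Q ≈ 892 W

Sheathing layers in series; stud and cavity paths in parallel between them.
R_inner = 0.017/(0.142×8.46) = 0.01415 K/W
R_stud  = 0.125/(42.1×0.17×8.46) = 0.002064 K/W
R_cav   = 0.125/(0.023×0.83×8.46) = 0.774 K/W
1/R_core = 1/R_stud + 1/R_cav → R_core = 0.002059 K/W
R_outer = 0.01/(0.19×8.46) = 0.006221 K/W
R_total = 0.02243 K/W
Q = ΔT/R_total = 20/0.02243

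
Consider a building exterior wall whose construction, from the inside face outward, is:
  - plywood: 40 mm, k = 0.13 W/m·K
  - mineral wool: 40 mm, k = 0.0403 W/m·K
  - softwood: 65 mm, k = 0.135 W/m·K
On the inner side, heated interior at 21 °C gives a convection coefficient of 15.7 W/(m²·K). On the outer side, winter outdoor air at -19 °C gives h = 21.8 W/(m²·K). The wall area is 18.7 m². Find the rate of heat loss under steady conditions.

Series thermal resistances:
R_inner film = 1/(h_i·A) = 1/(15.7×18.7) = 0.003406 K/W
R_plywood = L/(kA) = 0.04/(0.13×18.7) = 0.01645 K/W
R_mineral wool = L/(kA) = 0.04/(0.0403×18.7) = 0.05308 K/W
R_softwood = L/(kA) = 0.065/(0.135×18.7) = 0.02575 K/W
R_outer film = 1/(h_o·A) = 1/(21.8×18.7) = 0.002453 K/W
R_total = 0.1011 K/W
Q = ΔT / R_total = 40 / 0.1011

Q ≈ 395 W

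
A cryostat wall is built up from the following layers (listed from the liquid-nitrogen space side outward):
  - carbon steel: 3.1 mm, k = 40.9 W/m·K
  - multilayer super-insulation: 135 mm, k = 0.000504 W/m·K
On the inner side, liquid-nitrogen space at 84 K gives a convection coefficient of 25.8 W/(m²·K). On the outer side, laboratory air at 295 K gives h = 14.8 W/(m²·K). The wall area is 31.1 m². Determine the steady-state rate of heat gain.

Thermal resistances in series:
R_inner film = 1/(h_i·A) = 1/(25.8×31.1) = 0.001246 K/W
R_carbon steel = L/(kA) = 0.0031/(40.9×31.1) = 2.437×10^-6 K/W
R_multilayer super-insulation = L/(kA) = 0.135/(0.000504×31.1) = 8.613 K/W
R_outer film = 1/(h_o·A) = 1/(14.8×31.1) = 0.002173 K/W
R_total = 8.616 K/W
Q = ΔT / R_total = 211 / 8.616

Q ≈ 24.5 W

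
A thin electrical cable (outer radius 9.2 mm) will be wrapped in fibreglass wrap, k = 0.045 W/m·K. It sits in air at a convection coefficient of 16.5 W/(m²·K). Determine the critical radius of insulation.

For a cylinder r_cr = k/h = 0.045/16.5
r_cr = 2.73 mm; since the bare radius (9.2 mm) is above r_cr, any added insulation will reduce heat loss.

r_cr ≈ 2.73 mm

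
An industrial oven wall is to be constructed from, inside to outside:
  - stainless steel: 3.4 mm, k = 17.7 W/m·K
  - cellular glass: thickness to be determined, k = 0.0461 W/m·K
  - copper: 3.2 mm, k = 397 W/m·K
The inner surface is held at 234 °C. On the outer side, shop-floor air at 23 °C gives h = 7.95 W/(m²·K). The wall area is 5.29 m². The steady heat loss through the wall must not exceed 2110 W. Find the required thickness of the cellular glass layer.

L ≈ 18.6 mm

Using the resistance-network approach (series):
R_stainless steel = L/(kA) = 0.0034/(17.7×5.29) = 3.631×10^-5 K/W
R_copper = L/(kA) = 0.0032/(397×5.29) = 1.524×10^-6 K/W
R_outer film = 1/(h_o·A) = 1/(7.95×5.29) = 0.02378 K/W
Sum of the known resistances R_other = 0.02382 K/W
Required total resistance R_tot = ΔT/Q_allow = 211/2110 = 0.1 K/W
R_cellular glass = R_tot − R_other = 0.07618 K/W
L = R·k·A = 0.07618×0.0461×5.29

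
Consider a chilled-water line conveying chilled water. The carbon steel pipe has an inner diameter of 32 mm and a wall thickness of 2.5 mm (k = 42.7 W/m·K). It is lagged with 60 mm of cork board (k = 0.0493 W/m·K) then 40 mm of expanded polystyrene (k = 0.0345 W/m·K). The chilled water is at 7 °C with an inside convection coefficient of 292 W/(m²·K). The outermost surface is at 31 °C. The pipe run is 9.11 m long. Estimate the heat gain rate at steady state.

For a radial system each layer contributes R = ln(r_out/r_in)/(2πkL); films add R = 1/(hA).
R_inner film = 1/(h_i·2πr₁L) = 1/(292×2π×0.016×9.11) = 0.003739 K/W
R_carbon steel pipe wall = ln(18.5/16)/(2π×42.7×9.11) = 5.94×10^-5 K/W
R_cork board = ln(78.5/18.5)/(2π×0.0493×9.11) = 0.5122 K/W
R_expanded polystyrene = ln(118.5/78.5)/(2π×0.0345×9.11) = 0.2085 K/W
R_total = 0.7245 K/W
Q = ΔT/R_total = 24/0.7245

Q ≈ 33.1 W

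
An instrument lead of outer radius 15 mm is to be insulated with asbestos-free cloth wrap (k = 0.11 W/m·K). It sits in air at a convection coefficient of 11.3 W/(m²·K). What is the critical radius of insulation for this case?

For a cylinder r_cr = k/h = 0.11/11.3
r_cr = 9.73 mm; since the bare radius (15 mm) is above r_cr, any added insulation will reduce heat loss.

r_cr ≈ 9.73 mm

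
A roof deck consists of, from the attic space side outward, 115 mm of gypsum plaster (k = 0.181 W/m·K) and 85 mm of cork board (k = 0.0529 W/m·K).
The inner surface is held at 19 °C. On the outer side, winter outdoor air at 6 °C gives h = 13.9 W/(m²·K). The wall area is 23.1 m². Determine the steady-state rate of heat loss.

Using the resistance-network approach (series):
R_gypsum plaster = L/(kA) = 0.115/(0.181×23.1) = 0.0275 K/W
R_cork board = L/(kA) = 0.085/(0.0529×23.1) = 0.06956 K/W
R_outer film = 1/(h_o·A) = 1/(13.9×23.1) = 0.003114 K/W
R_total = 0.1002 K/W
Q = ΔT / R_total = 13 / 0.1002

Q ≈ 130 W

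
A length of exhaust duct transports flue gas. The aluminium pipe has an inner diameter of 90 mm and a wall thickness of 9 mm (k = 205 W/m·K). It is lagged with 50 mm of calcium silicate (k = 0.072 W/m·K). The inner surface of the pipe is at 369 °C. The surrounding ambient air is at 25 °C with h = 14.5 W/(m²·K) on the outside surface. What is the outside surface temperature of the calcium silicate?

Treating each annulus and film as a series resistance:
R_aluminium pipe wall = ln(54/45)/(2π×205×1) = 1.415×10^-4 K/W
R_calcium silicate = ln(104/54)/(2π×0.072×1) = 1.449 K/W
R_outer film = 1/(h_o·2πr_oL) = 1/(14.5×2π×0.104×1) = 0.1055 K/W
R_total = 1.554 K/W
Q = ΔT/R_total = 344/1.554
Q = 221 W/m
T_interface = T_inner − Q·ΣR(inner→interface) = 369 − 221×1.449

T ≈ 48.4 °C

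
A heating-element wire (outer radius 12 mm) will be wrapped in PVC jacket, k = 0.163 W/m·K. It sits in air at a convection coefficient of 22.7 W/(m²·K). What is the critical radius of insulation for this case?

r_cr ≈ 7.18 mm

For a cylinder r_cr = k/h = 0.163/22.7
r_cr = 7.18 mm; since the bare radius (12 mm) is above r_cr, any added insulation will reduce heat loss.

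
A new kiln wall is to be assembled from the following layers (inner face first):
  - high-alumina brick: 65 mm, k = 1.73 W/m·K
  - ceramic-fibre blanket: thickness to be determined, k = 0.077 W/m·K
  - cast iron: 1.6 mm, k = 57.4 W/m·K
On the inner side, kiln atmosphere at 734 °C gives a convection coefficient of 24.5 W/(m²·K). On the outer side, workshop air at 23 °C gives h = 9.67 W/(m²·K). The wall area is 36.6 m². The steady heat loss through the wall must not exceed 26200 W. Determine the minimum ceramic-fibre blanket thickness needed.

L ≈ 62.5 mm

Series thermal resistances:
R_inner film = 1/(h_i·A) = 1/(24.5×36.6) = 0.001115 K/W
R_high-alumina brick = L/(kA) = 0.065/(1.73×36.6) = 0.001027 K/W
R_cast iron = L/(kA) = 0.0016/(57.4×36.6) = 7.616×10^-7 K/W
R_outer film = 1/(h_o·A) = 1/(9.67×36.6) = 0.002825 K/W
Sum of the known resistances R_other = 0.004968 K/W
Required total resistance R_tot = ΔT/Q_allow = 711/26200 = 0.02714 K/W
R_ceramic-fibre blanket = R_tot − R_other = 0.02217 K/W
L = R·k·A = 0.02217×0.077×36.6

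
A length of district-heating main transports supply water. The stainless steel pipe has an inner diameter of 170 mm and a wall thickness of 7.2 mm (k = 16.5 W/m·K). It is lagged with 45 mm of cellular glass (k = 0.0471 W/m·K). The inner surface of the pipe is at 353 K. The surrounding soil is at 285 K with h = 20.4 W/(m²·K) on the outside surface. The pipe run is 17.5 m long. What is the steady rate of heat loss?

Q ≈ 850 W

Per-layer cylindrical resistances, series-summed:
R_stainless steel pipe wall = ln(92.2/85)/(2π×16.5×17.5) = 4.482×10^-5 K/W
R_cellular glass = ln(137.2/92.2)/(2π×0.0471×17.5) = 0.07675 K/W
R_outer film = 1/(h_o·2πr_oL) = 1/(20.4×2π×0.1372×17.5) = 0.003249 K/W
R_total = 0.08004 K/W
Q = ΔT/R_total = 68/0.08004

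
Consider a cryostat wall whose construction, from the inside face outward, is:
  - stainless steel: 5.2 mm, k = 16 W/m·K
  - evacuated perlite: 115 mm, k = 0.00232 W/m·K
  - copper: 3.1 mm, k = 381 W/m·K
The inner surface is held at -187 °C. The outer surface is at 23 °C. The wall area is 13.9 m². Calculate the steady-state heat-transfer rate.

Q ≈ 58.9 W

Treating each layer as a thermal resistance in series:
R_stainless steel = L/(kA) = 0.0052/(16×13.9) = 2.338×10^-5 K/W
R_evacuated perlite = L/(kA) = 0.115/(0.00232×13.9) = 3.566 K/W
R_copper = L/(kA) = 0.0031/(381×13.9) = 5.854×10^-7 K/W
R_total = 3.566 K/W
Q = ΔT / R_total = 210 / 3.566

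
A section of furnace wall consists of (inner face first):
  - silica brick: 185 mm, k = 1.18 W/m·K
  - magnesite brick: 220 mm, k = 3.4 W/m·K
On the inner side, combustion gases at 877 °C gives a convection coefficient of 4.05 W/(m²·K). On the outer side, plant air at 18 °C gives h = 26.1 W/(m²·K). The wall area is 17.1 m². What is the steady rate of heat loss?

Q ≈ 29000 W

Thermal resistances in series:
R_inner film = 1/(h_i·A) = 1/(4.05×17.1) = 0.01444 K/W
R_silica brick = L/(kA) = 0.185/(1.18×17.1) = 0.009168 K/W
R_magnesite brick = L/(kA) = 0.22/(3.4×17.1) = 0.003784 K/W
R_outer film = 1/(h_o·A) = 1/(26.1×17.1) = 0.002241 K/W
R_total = 0.02963 K/W
Q = ΔT / R_total = 859 / 0.02963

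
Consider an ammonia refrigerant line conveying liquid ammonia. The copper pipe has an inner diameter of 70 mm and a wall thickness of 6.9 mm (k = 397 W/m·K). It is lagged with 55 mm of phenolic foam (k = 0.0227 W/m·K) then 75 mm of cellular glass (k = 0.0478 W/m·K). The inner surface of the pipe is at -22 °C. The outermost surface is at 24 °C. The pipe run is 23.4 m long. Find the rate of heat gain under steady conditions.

Q ≈ 138 W

For a radial system each layer contributes R = ln(r_out/r_in)/(2πkL); films add R = 1/(hA).
R_copper pipe wall = ln(41.9/35)/(2π×397×23.4) = 3.083×10^-6 K/W
R_phenolic foam = ln(96.9/41.9)/(2π×0.0227×23.4) = 0.2512 K/W
R_cellular glass = ln(171.9/96.9)/(2π×0.0478×23.4) = 0.08157 K/W
R_total = 0.3328 K/W
Q = ΔT/R_total = 46/0.3328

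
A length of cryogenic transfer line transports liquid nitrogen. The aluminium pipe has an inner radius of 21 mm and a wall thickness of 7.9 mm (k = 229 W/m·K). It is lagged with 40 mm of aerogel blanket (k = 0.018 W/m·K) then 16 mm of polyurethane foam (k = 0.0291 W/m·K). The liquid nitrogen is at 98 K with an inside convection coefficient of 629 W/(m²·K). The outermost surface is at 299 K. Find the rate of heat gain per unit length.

Treating each annulus and film as a series resistance:
R_inner film = 1/(h_i·2πr₁L) = 1/(629×2π×0.021×1) = 0.01205 K/W
R_aluminium pipe wall = ln(28.9/21)/(2π×229×1) = 2.219×10^-4 K/W
R_aerogel blanket = ln(68.9/28.9)/(2π×0.018×1) = 7.682 K/W
R_polyurethane foam = ln(84.9/68.9)/(2π×0.0291×1) = 1.142 K/W
R_total = 8.836 K/W
Q = ΔT/R_total = 201/8.836

q′ ≈ 22.7 W/m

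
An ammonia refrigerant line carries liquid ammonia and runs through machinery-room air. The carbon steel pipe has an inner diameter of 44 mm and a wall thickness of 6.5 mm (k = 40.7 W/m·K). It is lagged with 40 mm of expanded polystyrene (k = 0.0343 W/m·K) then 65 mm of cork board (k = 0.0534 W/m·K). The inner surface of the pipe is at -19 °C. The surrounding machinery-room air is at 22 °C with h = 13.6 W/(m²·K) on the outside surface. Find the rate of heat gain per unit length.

Per-layer cylindrical resistances, series-summed:
R_carbon steel pipe wall = ln(28.5/22)/(2π×40.7×1) = 0.001012 K/W
R_expanded polystyrene = ln(68.5/28.5)/(2π×0.0343×1) = 4.069 K/W
R_cork board = ln(133.5/68.5)/(2π×0.0534×1) = 1.989 K/W
R_outer film = 1/(h_o·2πr_oL) = 1/(13.6×2π×0.1335×1) = 0.08766 K/W
R_total = 6.146 K/W
Q = ΔT/R_total = 41/6.146

q′ ≈ 6.67 W/m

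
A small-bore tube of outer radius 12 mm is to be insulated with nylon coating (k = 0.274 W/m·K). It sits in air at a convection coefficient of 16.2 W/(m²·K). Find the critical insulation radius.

For a cylinder r_cr = k/h = 0.274/16.2
r_cr = 16.9 mm; since the bare radius (12 mm) is below r_cr, adding a thin layer of insulation will *increase* heat loss.

r_cr ≈ 16.9 mm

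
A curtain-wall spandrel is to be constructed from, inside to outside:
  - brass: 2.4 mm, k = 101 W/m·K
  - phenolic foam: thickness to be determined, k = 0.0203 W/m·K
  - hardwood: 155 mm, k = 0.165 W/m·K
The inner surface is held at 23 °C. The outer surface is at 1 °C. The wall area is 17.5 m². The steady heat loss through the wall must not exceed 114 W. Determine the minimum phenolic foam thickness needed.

L ≈ 49.5 mm

Series thermal resistances:
R_brass = L/(kA) = 0.0024/(101×17.5) = 1.358×10^-6 K/W
R_hardwood = L/(kA) = 0.155/(0.165×17.5) = 0.05368 K/W
Sum of the known resistances R_other = 0.05368 K/W
Required total resistance R_tot = ΔT/Q_allow = 22/114 = 0.193 K/W
R_phenolic foam = R_tot − R_other = 0.1393 K/W
L = R·k·A = 0.1393×0.0203×17.5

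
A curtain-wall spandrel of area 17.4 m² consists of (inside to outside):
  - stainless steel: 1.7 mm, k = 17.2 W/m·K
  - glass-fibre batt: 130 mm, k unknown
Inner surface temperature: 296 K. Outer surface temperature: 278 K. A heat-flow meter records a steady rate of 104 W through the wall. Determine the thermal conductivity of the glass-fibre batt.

Model the wall as resistances in series:
R_stainless steel = L/(kA) = 0.0017/(17.2×17.4) = 5.68×10^-6 K/W
Sum of known resistances R_other = 5.68×10^-6 K/W
Total R = ΔT/Q = 18/104 = 0.1731 K/W
R_glass-fibre batt = R_total − R_other = 0.1731 K/W
k = L/(R·A) = 0.13/(0.1731×17.4)

k ≈ 0.0432 W/(m·K)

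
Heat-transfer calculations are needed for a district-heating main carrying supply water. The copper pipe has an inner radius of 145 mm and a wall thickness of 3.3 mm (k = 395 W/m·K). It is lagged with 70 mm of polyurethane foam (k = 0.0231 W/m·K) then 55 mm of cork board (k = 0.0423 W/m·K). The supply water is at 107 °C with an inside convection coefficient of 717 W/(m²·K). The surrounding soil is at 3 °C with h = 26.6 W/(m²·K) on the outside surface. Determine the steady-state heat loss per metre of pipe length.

Treating each annulus and film as a series resistance:
R_inner film = 1/(h_i·2πr₁L) = 1/(717×2π×0.145×1) = 0.001531 K/W
R_copper pipe wall = ln(148.3/145)/(2π×395×1) = 9.067×10^-6 K/W
R_polyurethane foam = ln(218.3/148.3)/(2π×0.0231×1) = 2.664 K/W
R_cork board = ln(273.3/218.3)/(2π×0.0423×1) = 0.8454 K/W
R_outer film = 1/(h_o·2πr_oL) = 1/(26.6×2π×0.2733×1) = 0.02189 K/W
R_total = 3.533 K/W
Q = ΔT/R_total = 104/3.533

q′ ≈ 29.4 W/m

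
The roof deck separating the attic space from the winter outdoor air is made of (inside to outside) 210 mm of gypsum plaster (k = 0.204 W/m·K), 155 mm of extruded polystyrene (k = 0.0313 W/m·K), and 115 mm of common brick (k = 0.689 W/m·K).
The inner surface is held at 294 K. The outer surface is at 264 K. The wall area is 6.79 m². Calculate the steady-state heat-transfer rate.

Q ≈ 33.1 W

Model the wall as resistances in series:
R_gypsum plaster = L/(kA) = 0.21/(0.204×6.79) = 0.1516 K/W
R_extruded polystyrene = L/(kA) = 0.155/(0.0313×6.79) = 0.7293 K/W
R_common brick = L/(kA) = 0.115/(0.689×6.79) = 0.02458 K/W
R_total = 0.9055 K/W
Q = ΔT / R_total = 30 / 0.9055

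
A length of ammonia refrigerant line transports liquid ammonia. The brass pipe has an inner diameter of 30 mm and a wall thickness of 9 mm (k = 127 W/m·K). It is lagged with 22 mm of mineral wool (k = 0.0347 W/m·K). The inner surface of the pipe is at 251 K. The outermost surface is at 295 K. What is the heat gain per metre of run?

q′ ≈ 14.7 W/m

Cylindrical conduction, so R = ln(r₂/r₁)/(2πkL) per layer, in series:
R_brass pipe wall = ln(24/15)/(2π×127×1) = 5.89×10^-4 K/W
R_mineral wool = ln(46/24)/(2π×0.0347×1) = 2.984 K/W
R_total = 2.985 K/W
Q = ΔT/R_total = 44/2.985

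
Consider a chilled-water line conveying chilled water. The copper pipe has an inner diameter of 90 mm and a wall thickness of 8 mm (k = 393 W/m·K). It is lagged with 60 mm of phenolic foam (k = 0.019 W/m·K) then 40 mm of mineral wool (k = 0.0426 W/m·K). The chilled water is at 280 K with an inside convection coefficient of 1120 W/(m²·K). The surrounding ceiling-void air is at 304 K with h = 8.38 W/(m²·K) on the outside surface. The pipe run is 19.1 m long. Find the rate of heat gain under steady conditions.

Q ≈ 60.3 W

Radial resistances (cylindrical: R_cond = ln(r_o/r_i)/(2πkL), R_conv = 1/(h·2πrL)):
R_inner film = 1/(h_i·2πr₁L) = 1/(1120×2π×0.045×19.1) = 1.653×10^-4 K/W
R_copper pipe wall = ln(53/45)/(2π×393×19.1) = 3.469×10^-6 K/W
R_phenolic foam = ln(113/53)/(2π×0.019×19.1) = 0.332 K/W
R_mineral wool = ln(153/113)/(2π×0.0426×19.1) = 0.05928 K/W
R_outer film = 1/(h_o·2πr_oL) = 1/(8.38×2π×0.153×19.1) = 0.006499 K/W
R_total = 0.398 K/W
Q = ΔT/R_total = 24/0.398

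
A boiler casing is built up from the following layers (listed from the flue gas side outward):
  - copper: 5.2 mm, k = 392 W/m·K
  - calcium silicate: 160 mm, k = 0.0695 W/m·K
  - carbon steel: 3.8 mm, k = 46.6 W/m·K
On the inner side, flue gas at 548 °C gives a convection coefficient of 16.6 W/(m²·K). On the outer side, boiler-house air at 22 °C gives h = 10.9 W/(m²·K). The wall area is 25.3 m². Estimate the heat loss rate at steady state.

Model the wall as resistances in series:
R_inner film = 1/(h_i·A) = 1/(16.6×25.3) = 0.002381 K/W
R_copper = L/(kA) = 0.0052/(392×25.3) = 5.243×10^-7 K/W
R_calcium silicate = L/(kA) = 0.16/(0.0695×25.3) = 0.09099 K/W
R_carbon steel = L/(kA) = 0.0038/(46.6×25.3) = 3.223×10^-6 K/W
R_outer film = 1/(h_o·A) = 1/(10.9×25.3) = 0.003626 K/W
R_total = 0.09701 K/W
Q = ΔT / R_total = 526 / 0.09701

Q ≈ 5420 W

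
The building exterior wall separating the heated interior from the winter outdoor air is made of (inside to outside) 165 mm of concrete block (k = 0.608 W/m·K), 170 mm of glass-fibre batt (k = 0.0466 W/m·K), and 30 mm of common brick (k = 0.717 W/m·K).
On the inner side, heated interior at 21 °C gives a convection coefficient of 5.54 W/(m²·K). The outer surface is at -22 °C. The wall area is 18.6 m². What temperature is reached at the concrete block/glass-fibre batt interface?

T ≈ 16.3 °C

Treating each layer as a thermal resistance in series:
R_inner film = 1/(h_i·A) = 1/(5.54×18.6) = 0.009705 K/W
R_concrete block = L/(kA) = 0.165/(0.608×18.6) = 0.01459 K/W
R_glass-fibre batt = L/(kA) = 0.17/(0.0466×18.6) = 0.1961 K/W
R_common brick = L/(kA) = 0.03/(0.717×18.6) = 0.00225 K/W
R_total = 0.2227 K/W;  Q = ΔT/R_total = 43/0.2227 = 193.1 W
T_interface = T_inner − Q·ΣR(inner→interface) = 21 − 193×0.02429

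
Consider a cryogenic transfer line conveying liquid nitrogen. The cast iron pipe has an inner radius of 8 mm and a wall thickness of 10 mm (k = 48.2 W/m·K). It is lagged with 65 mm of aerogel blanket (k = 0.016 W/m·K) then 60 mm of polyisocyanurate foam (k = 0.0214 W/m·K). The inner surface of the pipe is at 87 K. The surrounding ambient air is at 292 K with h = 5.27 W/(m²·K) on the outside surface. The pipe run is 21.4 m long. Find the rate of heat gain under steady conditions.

Q ≈ 225 W

Radial resistances (cylindrical: R_cond = ln(r_o/r_i)/(2πkL), R_conv = 1/(h·2πrL)):
R_cast iron pipe wall = ln(18/8)/(2π×48.2×21.4) = 1.251×10^-4 K/W
R_aerogel blanket = ln(83/18)/(2π×0.016×21.4) = 0.7105 K/W
R_polyisocyanurate foam = ln(143/83)/(2π×0.0214×21.4) = 0.1891 K/W
R_outer film = 1/(h_o·2πr_oL) = 1/(5.27×2π×0.143×21.4) = 0.009869 K/W
R_total = 0.9095 K/W
Q = ΔT/R_total = 205/0.9095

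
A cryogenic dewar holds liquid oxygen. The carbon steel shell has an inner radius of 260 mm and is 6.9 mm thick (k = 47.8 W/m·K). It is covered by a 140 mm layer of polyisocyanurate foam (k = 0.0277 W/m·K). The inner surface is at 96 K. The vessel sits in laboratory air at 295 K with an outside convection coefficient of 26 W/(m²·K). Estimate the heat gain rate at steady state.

Radial (spherical) resistances in series:
R_carbon steel shell = (1/0.26 − 1/0.2669)/(4π×47.8) = 1.655×10^-4 K/W
R_polyisocyanurate foam = (1/0.2669 − 1/0.4069)/(4π×0.0277) = 3.703 K/W
R_outer film = 1/(h·4πr_o²) = 1/(26×4π×0.4069²) = 0.01849 K/W
R_total = 3.722 K/W
Q = ΔT/R_total = 199/3.722

Q ≈ 53.5 W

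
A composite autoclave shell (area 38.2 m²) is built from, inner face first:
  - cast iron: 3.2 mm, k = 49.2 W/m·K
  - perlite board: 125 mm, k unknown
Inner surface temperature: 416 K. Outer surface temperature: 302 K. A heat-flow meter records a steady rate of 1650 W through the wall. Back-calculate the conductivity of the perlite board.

k ≈ 0.0474 W/(m·K)

Treating each layer as a thermal resistance in series:
R_cast iron = L/(kA) = 0.0032/(49.2×38.2) = 1.703×10^-6 K/W
Sum of known resistances R_other = 1.703×10^-6 K/W
Total R = ΔT/Q = 114/1650 = 0.06909 K/W
R_perlite board = R_total − R_other = 0.06909 K/W
k = L/(R·A) = 0.125/(0.06909×38.2)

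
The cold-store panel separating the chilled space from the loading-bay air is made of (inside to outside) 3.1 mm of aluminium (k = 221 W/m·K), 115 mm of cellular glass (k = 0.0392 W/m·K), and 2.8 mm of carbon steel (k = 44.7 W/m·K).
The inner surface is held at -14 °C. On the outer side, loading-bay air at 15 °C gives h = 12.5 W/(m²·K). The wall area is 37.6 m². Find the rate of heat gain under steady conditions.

Using the resistance-network approach (series):
R_aluminium = L/(kA) = 0.0031/(221×37.6) = 3.731×10^-7 K/W
R_cellular glass = L/(kA) = 0.115/(0.0392×37.6) = 0.07802 K/W
R_carbon steel = L/(kA) = 0.0028/(44.7×37.6) = 1.666×10^-6 K/W
R_outer film = 1/(h_o·A) = 1/(12.5×37.6) = 0.002128 K/W
R_total = 0.08015 K/W
Q = ΔT / R_total = 29 / 0.08015

Q ≈ 362 W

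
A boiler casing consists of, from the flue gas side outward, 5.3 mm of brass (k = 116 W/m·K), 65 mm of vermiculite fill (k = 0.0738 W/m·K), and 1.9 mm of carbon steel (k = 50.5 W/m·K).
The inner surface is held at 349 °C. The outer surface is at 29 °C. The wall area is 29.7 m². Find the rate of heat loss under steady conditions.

Using the resistance-network approach (series):
R_brass = L/(kA) = 0.0053/(116×29.7) = 1.538×10^-6 K/W
R_vermiculite fill = L/(kA) = 0.065/(0.0738×29.7) = 0.02966 K/W
R_carbon steel = L/(kA) = 0.0019/(50.5×29.7) = 1.267×10^-6 K/W
R_total = 0.02966 K/W
Q = ΔT / R_total = 320 / 0.02966

Q ≈ 10800 W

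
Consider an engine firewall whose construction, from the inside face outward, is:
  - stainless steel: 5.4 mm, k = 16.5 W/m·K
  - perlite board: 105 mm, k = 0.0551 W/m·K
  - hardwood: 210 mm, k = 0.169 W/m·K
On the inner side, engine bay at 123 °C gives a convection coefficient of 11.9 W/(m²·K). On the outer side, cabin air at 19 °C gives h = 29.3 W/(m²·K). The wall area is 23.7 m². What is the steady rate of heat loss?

Treating each layer as a thermal resistance in series:
R_inner film = 1/(h_i·A) = 1/(11.9×23.7) = 0.003546 K/W
R_stainless steel = L/(kA) = 0.0054/(16.5×23.7) = 1.381×10^-5 K/W
R_perlite board = L/(kA) = 0.105/(0.0551×23.7) = 0.08041 K/W
R_hardwood = L/(kA) = 0.21/(0.169×23.7) = 0.05243 K/W
R_outer film = 1/(h_o·A) = 1/(29.3×23.7) = 0.00144 K/W
R_total = 0.1378 K/W
Q = ΔT / R_total = 104 / 0.1378

Q ≈ 755 W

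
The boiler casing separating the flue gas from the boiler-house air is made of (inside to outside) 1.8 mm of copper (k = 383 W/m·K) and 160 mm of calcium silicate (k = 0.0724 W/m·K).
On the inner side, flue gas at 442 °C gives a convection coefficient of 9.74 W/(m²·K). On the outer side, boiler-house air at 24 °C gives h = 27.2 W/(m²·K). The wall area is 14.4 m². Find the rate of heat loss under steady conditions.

Series thermal resistances:
R_inner film = 1/(h_i·A) = 1/(9.74×14.4) = 0.00713 K/W
R_copper = L/(kA) = 0.0018/(383×14.4) = 3.264×10^-7 K/W
R_calcium silicate = L/(kA) = 0.16/(0.0724×14.4) = 0.1535 K/W
R_outer film = 1/(h_o·A) = 1/(27.2×14.4) = 0.002553 K/W
R_total = 0.1632 K/W
Q = ΔT / R_total = 418 / 0.1632

Q ≈ 2560 W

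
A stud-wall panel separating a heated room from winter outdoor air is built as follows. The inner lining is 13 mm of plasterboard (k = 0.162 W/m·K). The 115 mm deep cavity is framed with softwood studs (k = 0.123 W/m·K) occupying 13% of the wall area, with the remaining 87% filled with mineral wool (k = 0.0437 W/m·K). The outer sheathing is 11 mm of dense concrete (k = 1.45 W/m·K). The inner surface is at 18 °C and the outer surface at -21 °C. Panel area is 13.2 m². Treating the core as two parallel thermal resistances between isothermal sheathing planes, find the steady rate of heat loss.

Q ≈ 232 W

Sheathing layers in series; stud and cavity paths in parallel between them.
R_inner = 0.013/(0.162×13.2) = 0.006079 K/W
R_stud  = 0.115/(0.123×0.13×13.2) = 0.5448 K/W
R_cav   = 0.115/(0.0437×0.87×13.2) = 0.2292 K/W
1/R_core = 1/R_stud + 1/R_cav → R_core = 0.1613 K/W
R_outer = 0.011/(1.45×13.2) = 5.747×10^-4 K/W
R_total = 0.168 K/W
Q = ΔT/R_total = 39/0.168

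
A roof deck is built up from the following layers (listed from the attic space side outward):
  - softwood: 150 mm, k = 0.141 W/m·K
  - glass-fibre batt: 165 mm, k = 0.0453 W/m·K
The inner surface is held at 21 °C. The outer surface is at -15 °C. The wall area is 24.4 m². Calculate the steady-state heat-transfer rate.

Treating each layer as a thermal resistance in series:
R_softwood = L/(kA) = 0.15/(0.141×24.4) = 0.0436 K/W
R_glass-fibre batt = L/(kA) = 0.165/(0.0453×24.4) = 0.1493 K/W
R_total = 0.1929 K/W
Q = ΔT / R_total = 36 / 0.1929

Q ≈ 187 W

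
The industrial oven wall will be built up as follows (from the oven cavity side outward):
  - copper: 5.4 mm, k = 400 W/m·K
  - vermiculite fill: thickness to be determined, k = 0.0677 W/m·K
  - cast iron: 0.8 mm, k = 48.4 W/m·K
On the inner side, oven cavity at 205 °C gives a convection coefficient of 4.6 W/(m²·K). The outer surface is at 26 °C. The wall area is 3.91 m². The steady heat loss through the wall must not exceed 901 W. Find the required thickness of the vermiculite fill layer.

L ≈ 37.9 mm

Thermal resistances in series:
R_inner film = 1/(h_i·A) = 1/(4.6×3.91) = 0.0556 K/W
R_copper = L/(kA) = 0.0054/(400×3.91) = 3.453×10^-6 K/W
R_cast iron = L/(kA) = 0.0008/(48.4×3.91) = 4.227×10^-6 K/W
Sum of the known resistances R_other = 0.05561 K/W
Required total resistance R_tot = ΔT/Q_allow = 179/901 = 0.1987 K/W
R_vermiculite fill = R_tot − R_other = 0.1431 K/W
L = R·k·A = 0.1431×0.0677×3.91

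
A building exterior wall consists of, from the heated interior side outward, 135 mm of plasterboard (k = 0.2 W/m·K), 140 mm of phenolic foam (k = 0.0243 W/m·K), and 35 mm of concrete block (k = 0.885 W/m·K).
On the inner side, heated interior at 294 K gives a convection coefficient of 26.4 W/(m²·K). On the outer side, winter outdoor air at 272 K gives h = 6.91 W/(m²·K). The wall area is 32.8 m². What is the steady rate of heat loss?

Thermal resistances in series:
R_inner film = 1/(h_i·A) = 1/(26.4×32.8) = 0.001155 K/W
R_plasterboard = L/(kA) = 0.135/(0.2×32.8) = 0.02058 K/W
R_phenolic foam = L/(kA) = 0.14/(0.0243×32.8) = 0.1756 K/W
R_concrete block = L/(kA) = 0.035/(0.885×32.8) = 0.001206 K/W
R_outer film = 1/(h_o·A) = 1/(6.91×32.8) = 0.004412 K/W
R_total = 0.203 K/W
Q = ΔT / R_total = 22 / 0.203

Q ≈ 108 W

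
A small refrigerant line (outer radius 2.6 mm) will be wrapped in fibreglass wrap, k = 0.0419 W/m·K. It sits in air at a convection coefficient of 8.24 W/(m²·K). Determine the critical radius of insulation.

r_cr ≈ 5.08 mm

For a cylinder r_cr = k/h = 0.0419/8.24
r_cr = 5.08 mm; since the bare radius (2.6 mm) is below r_cr, adding a thin layer of insulation will *increase* heat loss.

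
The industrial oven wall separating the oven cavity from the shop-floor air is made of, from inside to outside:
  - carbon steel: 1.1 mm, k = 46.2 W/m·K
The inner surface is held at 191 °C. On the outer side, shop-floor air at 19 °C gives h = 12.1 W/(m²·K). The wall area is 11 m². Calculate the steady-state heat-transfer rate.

Model the wall as resistances in series:
R_carbon steel = L/(kA) = 0.0011/(46.2×11) = 2.165×10^-6 K/W
R_outer film = 1/(h_o·A) = 1/(12.1×11) = 0.007513 K/W
R_total = 0.007515 K/W
Q = ΔT / R_total = 172 / 0.007515

Q ≈ 22900 W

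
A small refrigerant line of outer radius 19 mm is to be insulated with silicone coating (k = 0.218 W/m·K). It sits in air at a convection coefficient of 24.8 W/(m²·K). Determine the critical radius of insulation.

For a cylinder r_cr = k/h = 0.218/24.8
r_cr = 8.79 mm; since the bare radius (19 mm) is above r_cr, any added insulation will reduce heat loss.

r_cr ≈ 8.79 mm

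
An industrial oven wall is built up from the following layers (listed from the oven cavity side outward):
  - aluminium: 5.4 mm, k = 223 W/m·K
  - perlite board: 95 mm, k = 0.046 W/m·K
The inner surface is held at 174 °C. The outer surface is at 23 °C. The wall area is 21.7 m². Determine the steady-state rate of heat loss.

Q ≈ 1590 W

Treating each layer as a thermal resistance in series:
R_aluminium = L/(kA) = 0.0054/(223×21.7) = 1.116×10^-6 K/W
R_perlite board = L/(kA) = 0.095/(0.046×21.7) = 0.09517 K/W
R_total = 0.09517 K/W
Q = ΔT / R_total = 151 / 0.09517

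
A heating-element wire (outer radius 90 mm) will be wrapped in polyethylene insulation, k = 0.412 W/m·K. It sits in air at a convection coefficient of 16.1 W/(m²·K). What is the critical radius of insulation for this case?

r_cr ≈ 25.6 mm

For a cylinder r_cr = k/h = 0.412/16.1
r_cr = 25.6 mm; since the bare radius (90 mm) is above r_cr, any added insulation will reduce heat loss.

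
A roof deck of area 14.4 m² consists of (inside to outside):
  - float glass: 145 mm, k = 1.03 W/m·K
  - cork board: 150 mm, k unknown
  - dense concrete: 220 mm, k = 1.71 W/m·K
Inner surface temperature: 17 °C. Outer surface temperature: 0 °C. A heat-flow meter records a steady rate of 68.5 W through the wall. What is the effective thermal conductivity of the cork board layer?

Model the wall as resistances in series:
R_float glass = L/(kA) = 0.145/(1.03×14.4) = 0.009776 K/W
R_dense concrete = L/(kA) = 0.22/(1.71×14.4) = 0.008934 K/W
Sum of known resistances R_other = 0.01871 K/W
Total R = ΔT/Q = 17/68.5 = 0.2482 K/W
R_cork board = R_total − R_other = 0.2295 K/W
k = L/(R·A) = 0.15/(0.2295×14.4)

k ≈ 0.0454 W/(m·K)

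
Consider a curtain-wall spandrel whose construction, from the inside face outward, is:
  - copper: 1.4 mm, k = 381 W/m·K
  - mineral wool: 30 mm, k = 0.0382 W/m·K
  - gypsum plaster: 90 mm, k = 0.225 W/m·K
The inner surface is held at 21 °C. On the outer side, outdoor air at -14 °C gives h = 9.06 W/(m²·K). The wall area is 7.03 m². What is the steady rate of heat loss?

Series thermal resistances:
R_copper = L/(kA) = 0.0014/(381×7.03) = 5.227×10^-7 K/W
R_mineral wool = L/(kA) = 0.03/(0.0382×7.03) = 0.1117 K/W
R_gypsum plaster = L/(kA) = 0.09/(0.225×7.03) = 0.0569 K/W
R_outer film = 1/(h_o·A) = 1/(9.06×7.03) = 0.0157 K/W
R_total = 0.1843 K/W
Q = ΔT / R_total = 35 / 0.1843

Q ≈ 190 W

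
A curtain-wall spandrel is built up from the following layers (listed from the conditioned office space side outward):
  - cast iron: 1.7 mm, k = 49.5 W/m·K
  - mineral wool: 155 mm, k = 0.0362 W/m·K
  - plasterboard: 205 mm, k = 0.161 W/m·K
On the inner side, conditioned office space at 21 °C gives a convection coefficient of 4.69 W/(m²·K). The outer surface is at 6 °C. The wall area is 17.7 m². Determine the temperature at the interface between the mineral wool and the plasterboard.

Model the wall as resistances in series:
R_inner film = 1/(h_i·A) = 1/(4.69×17.7) = 0.01205 K/W
R_cast iron = L/(kA) = 0.0017/(49.5×17.7) = 1.94×10^-6 K/W
R_mineral wool = L/(kA) = 0.155/(0.0362×17.7) = 0.2419 K/W
R_plasterboard = L/(kA) = 0.205/(0.161×17.7) = 0.07194 K/W
R_total = 0.3259 K/W;  Q = ΔT/R_total = 15/0.3259 = 46.03 W
T_interface = T_inner − Q·ΣR(inner→interface) = 21 − 46×0.254

T ≈ 9.31 °C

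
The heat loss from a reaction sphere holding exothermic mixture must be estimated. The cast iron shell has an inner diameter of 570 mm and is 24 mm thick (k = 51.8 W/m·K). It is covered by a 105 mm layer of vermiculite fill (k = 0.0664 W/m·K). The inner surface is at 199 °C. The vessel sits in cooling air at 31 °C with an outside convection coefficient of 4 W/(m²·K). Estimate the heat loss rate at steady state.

Q ≈ 153 W

Radial (spherical) resistances in series:
R_cast iron shell = (1/0.285 − 1/0.309)/(4π×51.8) = 4.187×10^-4 K/W
R_vermiculite fill = (1/0.309 − 1/0.414)/(4π×0.0664) = 0.9837 K/W
R_outer film = 1/(h·4πr_o²) = 1/(4×4π×0.414²) = 0.1161 K/W
R_total = 1.1 K/W
Q = ΔT/R_total = 168/1.1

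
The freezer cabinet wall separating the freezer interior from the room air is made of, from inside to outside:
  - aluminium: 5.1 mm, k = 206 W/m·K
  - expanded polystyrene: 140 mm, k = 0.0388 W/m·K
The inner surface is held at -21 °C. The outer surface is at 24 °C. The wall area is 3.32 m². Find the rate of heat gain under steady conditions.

Q ≈ 41.4 W

Model the wall as resistances in series:
R_aluminium = L/(kA) = 0.0051/(206×3.32) = 7.457×10^-6 K/W
R_expanded polystyrene = L/(kA) = 0.14/(0.0388×3.32) = 1.087 K/W
R_total = 1.087 K/W
Q = ΔT / R_total = 45 / 1.087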